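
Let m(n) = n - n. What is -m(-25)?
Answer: 0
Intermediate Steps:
m(n) = 0
-m(-25) = -1*0 = 0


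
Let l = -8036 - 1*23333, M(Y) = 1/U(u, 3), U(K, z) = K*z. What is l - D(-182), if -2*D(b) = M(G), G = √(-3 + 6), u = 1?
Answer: -188213/6 ≈ -31369.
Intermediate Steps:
G = √3 ≈ 1.7320
M(Y) = ⅓ (M(Y) = 1/(1*3) = 1/3 = ⅓)
l = -31369 (l = -8036 - 23333 = -31369)
D(b) = -⅙ (D(b) = -½*⅓ = -⅙)
l - D(-182) = -31369 - 1*(-⅙) = -31369 + ⅙ = -188213/6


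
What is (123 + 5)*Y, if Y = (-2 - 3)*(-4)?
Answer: 2560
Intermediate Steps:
Y = 20 (Y = -5*(-4) = 20)
(123 + 5)*Y = (123 + 5)*20 = 128*20 = 2560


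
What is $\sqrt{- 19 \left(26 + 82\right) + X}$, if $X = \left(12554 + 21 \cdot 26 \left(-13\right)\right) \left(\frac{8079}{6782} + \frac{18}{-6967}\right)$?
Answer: $\frac{2 \sqrt{618608740240400001}}{23625097} \approx 66.583$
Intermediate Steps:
$X = \frac{153216256776}{23625097}$ ($X = \left(12554 + 546 \left(-13\right)\right) \left(8079 \cdot \frac{1}{6782} + 18 \left(- \frac{1}{6967}\right)\right) = \left(12554 - 7098\right) \left(\frac{8079}{6782} - \frac{18}{6967}\right) = 5456 \cdot \frac{56164317}{47250194} = \frac{153216256776}{23625097} \approx 6485.3$)
$\sqrt{- 19 \left(26 + 82\right) + X} = \sqrt{- 19 \left(26 + 82\right) + \frac{153216256776}{23625097}} = \sqrt{\left(-19\right) 108 + \frac{153216256776}{23625097}} = \sqrt{-2052 + \frac{153216256776}{23625097}} = \sqrt{\frac{104737557732}{23625097}} = \frac{2 \sqrt{618608740240400001}}{23625097}$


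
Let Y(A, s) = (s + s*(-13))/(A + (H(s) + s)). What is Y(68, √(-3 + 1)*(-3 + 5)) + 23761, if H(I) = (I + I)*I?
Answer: 2684989/113 - 52*I*√2/113 ≈ 23761.0 - 0.65079*I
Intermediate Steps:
H(I) = 2*I² (H(I) = (2*I)*I = 2*I²)
Y(A, s) = -12*s/(A + s + 2*s²) (Y(A, s) = (s + s*(-13))/(A + (2*s² + s)) = (s - 13*s)/(A + (s + 2*s²)) = (-12*s)/(A + s + 2*s²) = -12*s/(A + s + 2*s²))
Y(68, √(-3 + 1)*(-3 + 5)) + 23761 = -12*√(-3 + 1)*(-3 + 5)/(68 + √(-3 + 1)*(-3 + 5) + 2*(√(-3 + 1)*(-3 + 5))²) + 23761 = -12*√(-2)*2/(68 + √(-2)*2 + 2*(√(-2)*2)²) + 23761 = -12*(I*√2)*2/(68 + (I*√2)*2 + 2*((I*√2)*2)²) + 23761 = -12*2*I*√2/(68 + 2*I*√2 + 2*(2*I*√2)²) + 23761 = -12*2*I*√2/(68 + 2*I*√2 + 2*(-8)) + 23761 = -12*2*I*√2/(68 + 2*I*√2 - 16) + 23761 = -12*2*I*√2/(52 + 2*I*√2) + 23761 = -24*I*√2/(52 + 2*I*√2) + 23761 = 23761 - 24*I*√2/(52 + 2*I*√2)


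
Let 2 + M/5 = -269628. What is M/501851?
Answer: -1348150/501851 ≈ -2.6864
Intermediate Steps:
M = -1348150 (M = -10 + 5*(-269628) = -10 - 1348140 = -1348150)
M/501851 = -1348150/501851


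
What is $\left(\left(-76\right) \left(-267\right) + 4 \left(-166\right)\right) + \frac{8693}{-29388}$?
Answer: $\frac{576818971}{29388} \approx 19628.0$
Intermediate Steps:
$\left(\left(-76\right) \left(-267\right) + 4 \left(-166\right)\right) + \frac{8693}{-29388} = \left(20292 - 664\right) + 8693 \left(- \frac{1}{29388}\right) = 19628 - \frac{8693}{29388} = \frac{576818971}{29388}$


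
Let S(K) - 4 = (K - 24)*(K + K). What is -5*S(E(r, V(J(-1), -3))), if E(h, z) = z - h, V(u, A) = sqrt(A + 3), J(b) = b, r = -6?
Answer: 1060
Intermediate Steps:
V(u, A) = sqrt(3 + A)
S(K) = 4 + 2*K*(-24 + K) (S(K) = 4 + (K - 24)*(K + K) = 4 + (-24 + K)*(2*K) = 4 + 2*K*(-24 + K))
-5*S(E(r, V(J(-1), -3))) = -5*(4 - 48*(sqrt(3 - 3) - 1*(-6)) + 2*(sqrt(3 - 3) - 1*(-6))**2) = -5*(4 - 48*(sqrt(0) + 6) + 2*(sqrt(0) + 6)**2) = -5*(4 - 48*(0 + 6) + 2*(0 + 6)**2) = -5*(4 - 48*6 + 2*6**2) = -5*(4 - 288 + 2*36) = -5*(4 - 288 + 72) = -5*(-212) = 1060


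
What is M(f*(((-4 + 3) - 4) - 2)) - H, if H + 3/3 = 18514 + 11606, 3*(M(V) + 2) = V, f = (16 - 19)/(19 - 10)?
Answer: -271082/9 ≈ -30120.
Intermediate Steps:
f = -1/3 (f = -3/9 = -3*1/9 = -1/3 ≈ -0.33333)
M(V) = -2 + V/3
H = 30119 (H = -1 + (18514 + 11606) = -1 + 30120 = 30119)
M(f*(((-4 + 3) - 4) - 2)) - H = (-2 + (-(((-4 + 3) - 4) - 2)/3)/3) - 1*30119 = (-2 + (-((-1 - 4) - 2)/3)/3) - 30119 = (-2 + (-(-5 - 2)/3)/3) - 30119 = (-2 + (-1/3*(-7))/3) - 30119 = (-2 + (1/3)*(7/3)) - 30119 = (-2 + 7/9) - 30119 = -11/9 - 30119 = -271082/9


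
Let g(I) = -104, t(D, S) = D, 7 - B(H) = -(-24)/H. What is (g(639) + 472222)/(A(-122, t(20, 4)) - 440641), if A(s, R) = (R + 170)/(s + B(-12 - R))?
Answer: -215757926/201373697 ≈ -1.0714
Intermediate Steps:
B(H) = 7 - 24/H (B(H) = 7 - (-1)*(-24/H) = 7 - 24/H)
A(s, R) = (170 + R)/(7 + s - 24/(-12 - R)) (A(s, R) = (R + 170)/(s + (7 - 24/(-12 - R))) = (170 + R)/(7 + s - 24/(-12 - R)))
(g(639) + 472222)/(A(-122, t(20, 4)) - 440641) = (-104 + 472222)/((12 + 20)*(170 + 20)/(24 + (7 - 122)*(12 + 20)) - 440641) = 472118/(32*190/(24 - 115*32) - 440641) = 472118/(32*190/(24 - 3680) - 440641) = 472118/(32*190/(-3656) - 440641) = 472118/(-1/3656*32*190 - 440641) = 472118/(-760/457 - 440641) = 472118/(-201373697/457) = 472118*(-457/201373697) = -215757926/201373697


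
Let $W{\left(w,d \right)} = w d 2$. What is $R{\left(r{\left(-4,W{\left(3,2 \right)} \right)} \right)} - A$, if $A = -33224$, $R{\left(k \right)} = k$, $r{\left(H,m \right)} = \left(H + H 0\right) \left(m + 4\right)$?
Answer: $33160$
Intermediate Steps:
$W{\left(w,d \right)} = 2 d w$ ($W{\left(w,d \right)} = d w 2 = 2 d w$)
$r{\left(H,m \right)} = H \left(4 + m\right)$ ($r{\left(H,m \right)} = \left(H + 0\right) \left(4 + m\right) = H \left(4 + m\right)$)
$R{\left(r{\left(-4,W{\left(3,2 \right)} \right)} \right)} - A = - 4 \left(4 + 2 \cdot 2 \cdot 3\right) - -33224 = - 4 \left(4 + 12\right) + 33224 = \left(-4\right) 16 + 33224 = -64 + 33224 = 33160$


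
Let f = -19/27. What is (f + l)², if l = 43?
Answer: 1304164/729 ≈ 1789.0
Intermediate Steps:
f = -19/27 (f = -19*1/27 = -19/27 ≈ -0.70370)
(f + l)² = (-19/27 + 43)² = (1142/27)² = 1304164/729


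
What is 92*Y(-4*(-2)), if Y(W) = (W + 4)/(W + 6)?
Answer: 552/7 ≈ 78.857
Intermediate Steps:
Y(W) = (4 + W)/(6 + W)
92*Y(-4*(-2)) = 92*((4 - 4*(-2))/(6 - 4*(-2))) = 92*((4 + 8)/(6 + 8)) = 92*(12/14) = 92*((1/14)*12) = 92*(6/7) = 552/7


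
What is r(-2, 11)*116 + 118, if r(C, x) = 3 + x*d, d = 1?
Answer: 1742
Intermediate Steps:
r(C, x) = 3 + x (r(C, x) = 3 + x*1 = 3 + x)
r(-2, 11)*116 + 118 = (3 + 11)*116 + 118 = 14*116 + 118 = 1624 + 118 = 1742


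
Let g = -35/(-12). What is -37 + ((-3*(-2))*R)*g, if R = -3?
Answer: -179/2 ≈ -89.500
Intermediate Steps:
g = 35/12 (g = -35*(-1/12) = 35/12 ≈ 2.9167)
-37 + ((-3*(-2))*R)*g = -37 + (-3*(-2)*(-3))*(35/12) = -37 + (6*(-3))*(35/12) = -37 - 18*35/12 = -37 - 105/2 = -179/2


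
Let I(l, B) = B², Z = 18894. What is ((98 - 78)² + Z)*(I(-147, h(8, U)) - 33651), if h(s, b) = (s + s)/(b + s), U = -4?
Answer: -648953690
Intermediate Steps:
h(s, b) = 2*s/(b + s) (h(s, b) = (2*s)/(b + s) = 2*s/(b + s))
((98 - 78)² + Z)*(I(-147, h(8, U)) - 33651) = ((98 - 78)² + 18894)*((2*8/(-4 + 8))² - 33651) = (20² + 18894)*((2*8/4)² - 33651) = (400 + 18894)*((2*8*(¼))² - 33651) = 19294*(4² - 33651) = 19294*(16 - 33651) = 19294*(-33635) = -648953690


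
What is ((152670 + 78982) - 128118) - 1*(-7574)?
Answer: 111108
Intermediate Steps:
((152670 + 78982) - 128118) - 1*(-7574) = (231652 - 128118) + 7574 = 103534 + 7574 = 111108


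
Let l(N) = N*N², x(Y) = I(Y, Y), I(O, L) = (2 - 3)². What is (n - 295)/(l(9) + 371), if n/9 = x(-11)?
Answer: -13/50 ≈ -0.26000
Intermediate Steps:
I(O, L) = 1 (I(O, L) = (-1)² = 1)
x(Y) = 1
n = 9 (n = 9*1 = 9)
l(N) = N³
(n - 295)/(l(9) + 371) = (9 - 295)/(9³ + 371) = -286/(729 + 371) = -286/1100 = -286*1/1100 = -13/50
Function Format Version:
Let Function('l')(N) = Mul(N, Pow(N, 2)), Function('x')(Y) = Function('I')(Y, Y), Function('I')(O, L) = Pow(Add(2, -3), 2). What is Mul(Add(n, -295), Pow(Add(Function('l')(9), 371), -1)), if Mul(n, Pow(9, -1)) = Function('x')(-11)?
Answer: Rational(-13, 50) ≈ -0.26000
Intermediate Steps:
Function('I')(O, L) = 1 (Function('I')(O, L) = Pow(-1, 2) = 1)
Function('x')(Y) = 1
n = 9 (n = Mul(9, 1) = 9)
Function('l')(N) = Pow(N, 3)
Mul(Add(n, -295), Pow(Add(Function('l')(9), 371), -1)) = Mul(Add(9, -295), Pow(Add(Pow(9, 3), 371), -1)) = Mul(-286, Pow(Add(729, 371), -1)) = Mul(-286, Pow(1100, -1)) = Mul(-286, Rational(1, 1100)) = Rational(-13, 50)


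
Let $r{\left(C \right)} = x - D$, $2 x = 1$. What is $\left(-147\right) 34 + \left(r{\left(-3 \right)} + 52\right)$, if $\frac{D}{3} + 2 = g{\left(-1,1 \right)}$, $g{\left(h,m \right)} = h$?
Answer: $- \frac{9873}{2} \approx -4936.5$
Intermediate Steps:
$D = -9$ ($D = -6 + 3 \left(-1\right) = -6 - 3 = -9$)
$x = \frac{1}{2}$ ($x = \frac{1}{2} \cdot 1 = \frac{1}{2} \approx 0.5$)
$r{\left(C \right)} = \frac{19}{2}$ ($r{\left(C \right)} = \frac{1}{2} - -9 = \frac{1}{2} + 9 = \frac{19}{2}$)
$\left(-147\right) 34 + \left(r{\left(-3 \right)} + 52\right) = \left(-147\right) 34 + \left(\frac{19}{2} + 52\right) = -4998 + \frac{123}{2} = - \frac{9873}{2}$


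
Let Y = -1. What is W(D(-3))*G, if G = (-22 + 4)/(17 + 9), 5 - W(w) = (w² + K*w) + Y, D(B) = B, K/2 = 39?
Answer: -2079/13 ≈ -159.92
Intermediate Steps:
K = 78 (K = 2*39 = 78)
W(w) = 6 - w² - 78*w (W(w) = 5 - ((w² + 78*w) - 1) = 5 - (-1 + w² + 78*w) = 5 + (1 - w² - 78*w) = 6 - w² - 78*w)
G = -9/13 (G = -18/26 = -18*1/26 = -9/13 ≈ -0.69231)
W(D(-3))*G = (6 - 1*(-3)² - 78*(-3))*(-9/13) = (6 - 1*9 + 234)*(-9/13) = (6 - 9 + 234)*(-9/13) = 231*(-9/13) = -2079/13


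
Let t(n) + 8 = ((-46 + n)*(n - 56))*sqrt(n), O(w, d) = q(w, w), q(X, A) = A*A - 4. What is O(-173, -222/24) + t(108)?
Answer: 29917 + 19344*sqrt(3) ≈ 63422.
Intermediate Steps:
q(X, A) = -4 + A**2 (q(X, A) = A**2 - 4 = -4 + A**2)
O(w, d) = -4 + w**2
t(n) = -8 + sqrt(n)*(-56 + n)*(-46 + n) (t(n) = -8 + ((-46 + n)*(n - 56))*sqrt(n) = -8 + ((-46 + n)*(-56 + n))*sqrt(n) = -8 + ((-56 + n)*(-46 + n))*sqrt(n) = -8 + sqrt(n)*(-56 + n)*(-46 + n))
O(-173, -222/24) + t(108) = (-4 + (-173)**2) + (-8 + 108**(5/2) - 66096*sqrt(3) + 2576*sqrt(108)) = (-4 + 29929) + (-8 + 69984*sqrt(3) - 66096*sqrt(3) + 2576*(6*sqrt(3))) = 29925 + (-8 + 69984*sqrt(3) - 66096*sqrt(3) + 15456*sqrt(3)) = 29925 + (-8 + 19344*sqrt(3)) = 29917 + 19344*sqrt(3)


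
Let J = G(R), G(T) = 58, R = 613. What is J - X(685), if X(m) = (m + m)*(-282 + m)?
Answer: -552052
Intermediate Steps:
J = 58
X(m) = 2*m*(-282 + m) (X(m) = (2*m)*(-282 + m) = 2*m*(-282 + m))
J - X(685) = 58 - 2*685*(-282 + 685) = 58 - 2*685*403 = 58 - 1*552110 = 58 - 552110 = -552052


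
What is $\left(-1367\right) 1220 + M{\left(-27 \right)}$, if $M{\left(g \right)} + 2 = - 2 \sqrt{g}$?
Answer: $-1667742 - 6 i \sqrt{3} \approx -1.6677 \cdot 10^{6} - 10.392 i$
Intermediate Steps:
$M{\left(g \right)} = -2 - 2 \sqrt{g}$
$\left(-1367\right) 1220 + M{\left(-27 \right)} = \left(-1367\right) 1220 - \left(2 + 2 \sqrt{-27}\right) = -1667740 - \left(2 + 2 \cdot 3 i \sqrt{3}\right) = -1667740 - \left(2 + 6 i \sqrt{3}\right) = -1667742 - 6 i \sqrt{3}$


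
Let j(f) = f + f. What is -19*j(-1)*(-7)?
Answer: -266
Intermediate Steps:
j(f) = 2*f
-19*j(-1)*(-7) = -38*(-1)*(-7) = -19*(-2)*(-7) = 38*(-7) = -266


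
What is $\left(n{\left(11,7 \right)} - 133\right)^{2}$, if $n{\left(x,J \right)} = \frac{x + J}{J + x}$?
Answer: $17424$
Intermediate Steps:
$n{\left(x,J \right)} = 1$ ($n{\left(x,J \right)} = \frac{J + x}{J + x} = 1$)
$\left(n{\left(11,7 \right)} - 133\right)^{2} = \left(1 - 133\right)^{2} = \left(-132\right)^{2} = 17424$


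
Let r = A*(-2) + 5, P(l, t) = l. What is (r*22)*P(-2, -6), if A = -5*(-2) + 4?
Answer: 1012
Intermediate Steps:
A = 14 (A = 10 + 4 = 14)
r = -23 (r = 14*(-2) + 5 = -28 + 5 = -23)
(r*22)*P(-2, -6) = -23*22*(-2) = -506*(-2) = 1012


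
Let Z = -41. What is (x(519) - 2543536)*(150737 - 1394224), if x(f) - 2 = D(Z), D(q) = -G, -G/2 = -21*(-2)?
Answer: 3162747010150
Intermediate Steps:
G = -84 (G = -(-42)*(-2) = -2*42 = -84)
D(q) = 84 (D(q) = -1*(-84) = 84)
x(f) = 86 (x(f) = 2 + 84 = 86)
(x(519) - 2543536)*(150737 - 1394224) = (86 - 2543536)*(150737 - 1394224) = -2543450*(-1243487) = 3162747010150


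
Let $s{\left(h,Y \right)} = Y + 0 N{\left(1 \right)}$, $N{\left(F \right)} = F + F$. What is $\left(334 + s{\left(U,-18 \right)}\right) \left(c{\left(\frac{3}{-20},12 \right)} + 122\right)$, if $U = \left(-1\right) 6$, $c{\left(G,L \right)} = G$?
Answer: $\frac{192523}{5} \approx 38505.0$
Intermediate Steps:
$U = -6$
$N{\left(F \right)} = 2 F$
$s{\left(h,Y \right)} = Y$ ($s{\left(h,Y \right)} = Y + 0 \cdot 2 \cdot 1 = Y + 0 \cdot 2 = Y + 0 = Y$)
$\left(334 + s{\left(U,-18 \right)}\right) \left(c{\left(\frac{3}{-20},12 \right)} + 122\right) = \left(334 - 18\right) \left(\frac{3}{-20} + 122\right) = 316 \left(3 \left(- \frac{1}{20}\right) + 122\right) = 316 \left(- \frac{3}{20} + 122\right) = 316 \cdot \frac{2437}{20} = \frac{192523}{5}$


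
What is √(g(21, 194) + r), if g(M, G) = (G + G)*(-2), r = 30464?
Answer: 2*√7422 ≈ 172.30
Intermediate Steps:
g(M, G) = -4*G (g(M, G) = (2*G)*(-2) = -4*G)
√(g(21, 194) + r) = √(-4*194 + 30464) = √(-776 + 30464) = √29688 = 2*√7422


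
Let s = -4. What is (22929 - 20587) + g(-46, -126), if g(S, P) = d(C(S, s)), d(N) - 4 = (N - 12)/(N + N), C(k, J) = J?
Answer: 2348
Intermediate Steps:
d(N) = 4 + (-12 + N)/(2*N) (d(N) = 4 + (N - 12)/(N + N) = 4 + (-12 + N)/((2*N)) = 4 + (-12 + N)*(1/(2*N)) = 4 + (-12 + N)/(2*N))
g(S, P) = 6 (g(S, P) = 9/2 - 6/(-4) = 9/2 - 6*(-1/4) = 9/2 + 3/2 = 6)
(22929 - 20587) + g(-46, -126) = (22929 - 20587) + 6 = 2342 + 6 = 2348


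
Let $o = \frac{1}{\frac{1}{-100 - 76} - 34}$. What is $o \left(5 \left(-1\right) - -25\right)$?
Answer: $- \frac{704}{1197} \approx -0.58814$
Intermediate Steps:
$o = - \frac{176}{5985}$ ($o = \frac{1}{\frac{1}{-176} - 34} = \frac{1}{- \frac{1}{176} - 34} = \frac{1}{- \frac{5985}{176}} = - \frac{176}{5985} \approx -0.029407$)
$o \left(5 \left(-1\right) - -25\right) = - \frac{176 \left(5 \left(-1\right) - -25\right)}{5985} = - \frac{176 \left(-5 + 25\right)}{5985} = \left(- \frac{176}{5985}\right) 20 = - \frac{704}{1197}$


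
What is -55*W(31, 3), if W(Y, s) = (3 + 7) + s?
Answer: -715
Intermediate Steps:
W(Y, s) = 10 + s
-55*W(31, 3) = -55*(10 + 3) = -55*13 = -715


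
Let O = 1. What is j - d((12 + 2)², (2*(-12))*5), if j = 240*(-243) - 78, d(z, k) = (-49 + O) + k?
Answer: -58230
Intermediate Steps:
d(z, k) = -48 + k (d(z, k) = (-49 + 1) + k = -48 + k)
j = -58398 (j = -58320 - 78 = -58398)
j - d((12 + 2)², (2*(-12))*5) = -58398 - (-48 + (2*(-12))*5) = -58398 - (-48 - 24*5) = -58398 - (-48 - 120) = -58398 - 1*(-168) = -58398 + 168 = -58230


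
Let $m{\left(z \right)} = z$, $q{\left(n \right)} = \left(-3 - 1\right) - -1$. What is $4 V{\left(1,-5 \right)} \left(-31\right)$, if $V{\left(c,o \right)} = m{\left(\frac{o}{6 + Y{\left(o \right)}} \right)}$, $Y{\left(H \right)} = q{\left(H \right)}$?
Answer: $\frac{620}{3} \approx 206.67$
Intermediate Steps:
$q{\left(n \right)} = -3$ ($q{\left(n \right)} = \left(-3 - 1\right) + 1 = -4 + 1 = -3$)
$Y{\left(H \right)} = -3$
$V{\left(c,o \right)} = \frac{o}{3}$ ($V{\left(c,o \right)} = \frac{o}{6 - 3} = \frac{o}{3}$)
$4 V{\left(1,-5 \right)} \left(-31\right) = 4 \cdot \frac{1}{3} \left(-5\right) \left(-31\right) = 4 \left(- \frac{5}{3}\right) \left(-31\right) = \left(- \frac{20}{3}\right) \left(-31\right) = \frac{620}{3}$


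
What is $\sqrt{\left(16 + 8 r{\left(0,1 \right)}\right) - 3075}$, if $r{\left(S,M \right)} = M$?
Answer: $3 i \sqrt{339} \approx 55.236 i$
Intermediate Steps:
$\sqrt{\left(16 + 8 r{\left(0,1 \right)}\right) - 3075} = \sqrt{\left(16 + 8 \cdot 1\right) - 3075} = \sqrt{\left(16 + 8\right) - 3075} = \sqrt{24 - 3075} = \sqrt{-3051} = 3 i \sqrt{339}$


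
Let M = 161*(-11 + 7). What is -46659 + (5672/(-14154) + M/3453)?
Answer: -380071593625/8145627 ≈ -46660.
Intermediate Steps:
M = -644 (M = 161*(-4) = -644)
-46659 + (5672/(-14154) + M/3453) = -46659 + (5672/(-14154) - 644/3453) = -46659 + (5672*(-1/14154) - 644*1/3453) = -46659 + (-2836/7077 - 644/3453) = -46659 - 4783432/8145627 = -380071593625/8145627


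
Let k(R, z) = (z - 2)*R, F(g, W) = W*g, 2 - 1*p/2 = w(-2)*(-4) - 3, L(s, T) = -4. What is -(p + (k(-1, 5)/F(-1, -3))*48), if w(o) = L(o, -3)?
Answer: 70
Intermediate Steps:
w(o) = -4
p = -22 (p = 4 - 2*(-4*(-4) - 3) = 4 - 2*(16 - 3) = 4 - 2*13 = 4 - 26 = -22)
k(R, z) = R*(-2 + z) (k(R, z) = (-2 + z)*R = R*(-2 + z))
-(p + (k(-1, 5)/F(-1, -3))*48) = -(-22 + ((-(-2 + 5))/((-3*(-1))))*48) = -(-22 + (-1*3/3)*48) = -(-22 - 3*⅓*48) = -(-22 - 1*48) = -(-22 - 48) = -1*(-70) = 70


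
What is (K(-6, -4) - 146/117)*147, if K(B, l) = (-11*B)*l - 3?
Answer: -1537865/39 ≈ -39432.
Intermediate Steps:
K(B, l) = -3 - 11*B*l (K(B, l) = -11*B*l - 3 = -3 - 11*B*l)
(K(-6, -4) - 146/117)*147 = ((-3 - 11*(-6)*(-4)) - 146/117)*147 = ((-3 - 264) - 146*1/117)*147 = (-267 - 146/117)*147 = -31385/117*147 = -1537865/39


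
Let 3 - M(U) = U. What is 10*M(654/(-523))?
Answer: 22230/523 ≈ 42.505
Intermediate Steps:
M(U) = 3 - U
10*M(654/(-523)) = 10*(3 - 654/(-523)) = 10*(3 - 654*(-1)/523) = 10*(3 - 1*(-654/523)) = 10*(3 + 654/523) = 10*(2223/523) = 22230/523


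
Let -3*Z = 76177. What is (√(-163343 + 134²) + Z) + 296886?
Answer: 814481/3 + I*√145387 ≈ 2.7149e+5 + 381.3*I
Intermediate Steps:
Z = -76177/3 (Z = -⅓*76177 = -76177/3 ≈ -25392.)
(√(-163343 + 134²) + Z) + 296886 = (√(-163343 + 134²) - 76177/3) + 296886 = (√(-163343 + 17956) - 76177/3) + 296886 = (√(-145387) - 76177/3) + 296886 = (I*√145387 - 76177/3) + 296886 = (-76177/3 + I*√145387) + 296886 = 814481/3 + I*√145387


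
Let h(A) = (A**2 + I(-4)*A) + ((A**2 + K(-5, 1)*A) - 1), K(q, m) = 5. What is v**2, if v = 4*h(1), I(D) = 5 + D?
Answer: 784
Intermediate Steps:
h(A) = -1 + 2*A**2 + 6*A (h(A) = (A**2 + (5 - 4)*A) + ((A**2 + 5*A) - 1) = (A**2 + 1*A) + (-1 + A**2 + 5*A) = (A**2 + A) + (-1 + A**2 + 5*A) = (A + A**2) + (-1 + A**2 + 5*A) = -1 + 2*A**2 + 6*A)
v = 28 (v = 4*(-1 + 2*1**2 + 6*1) = 4*(-1 + 2*1 + 6) = 4*(-1 + 2 + 6) = 4*7 = 28)
v**2 = 28**2 = 784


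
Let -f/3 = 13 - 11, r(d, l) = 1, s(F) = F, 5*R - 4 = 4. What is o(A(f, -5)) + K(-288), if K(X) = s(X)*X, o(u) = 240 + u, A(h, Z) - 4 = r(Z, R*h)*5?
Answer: 83193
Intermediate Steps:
R = 8/5 (R = 4/5 + (1/5)*4 = 4/5 + 4/5 = 8/5 ≈ 1.6000)
f = -6 (f = -3*(13 - 11) = -3*2 = -6)
A(h, Z) = 9 (A(h, Z) = 4 + 1*5 = 4 + 5 = 9)
K(X) = X**2 (K(X) = X*X = X**2)
o(A(f, -5)) + K(-288) = (240 + 9) + (-288)**2 = 249 + 82944 = 83193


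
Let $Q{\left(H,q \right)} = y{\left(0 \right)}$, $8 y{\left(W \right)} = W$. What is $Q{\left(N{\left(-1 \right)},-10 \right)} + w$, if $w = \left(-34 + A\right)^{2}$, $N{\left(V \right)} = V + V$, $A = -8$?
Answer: $1764$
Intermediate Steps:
$y{\left(W \right)} = \frac{W}{8}$
$N{\left(V \right)} = 2 V$
$Q{\left(H,q \right)} = 0$ ($Q{\left(H,q \right)} = \frac{1}{8} \cdot 0 = 0$)
$w = 1764$ ($w = \left(-34 - 8\right)^{2} = \left(-42\right)^{2} = 1764$)
$Q{\left(N{\left(-1 \right)},-10 \right)} + w = 0 + 1764 = 1764$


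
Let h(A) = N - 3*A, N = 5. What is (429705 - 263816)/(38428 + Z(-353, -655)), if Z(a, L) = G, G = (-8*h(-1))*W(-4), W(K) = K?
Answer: 8731/2036 ≈ 4.2883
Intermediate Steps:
h(A) = 5 - 3*A
G = 256 (G = -8*(5 - 3*(-1))*(-4) = -8*(5 + 3)*(-4) = -8*8*(-4) = -64*(-4) = 256)
Z(a, L) = 256
(429705 - 263816)/(38428 + Z(-353, -655)) = (429705 - 263816)/(38428 + 256) = 165889/38684 = 165889*(1/38684) = 8731/2036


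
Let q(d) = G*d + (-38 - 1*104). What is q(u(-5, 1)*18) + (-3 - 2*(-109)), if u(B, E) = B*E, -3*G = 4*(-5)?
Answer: -527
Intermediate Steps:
G = 20/3 (G = -4*(-5)/3 = -⅓*(-20) = 20/3 ≈ 6.6667)
q(d) = -142 + 20*d/3 (q(d) = 20*d/3 + (-38 - 1*104) = 20*d/3 + (-38 - 104) = 20*d/3 - 142 = -142 + 20*d/3)
q(u(-5, 1)*18) + (-3 - 2*(-109)) = (-142 + 20*(-5*1*18)/3) + (-3 - 2*(-109)) = (-142 + 20*(-5*18)/3) + (-3 + 218) = (-142 + (20/3)*(-90)) + 215 = (-142 - 600) + 215 = -742 + 215 = -527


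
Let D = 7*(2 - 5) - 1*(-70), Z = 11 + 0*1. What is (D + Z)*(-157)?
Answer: -9420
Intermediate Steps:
Z = 11 (Z = 11 + 0 = 11)
D = 49 (D = 7*(-3) + 70 = -21 + 70 = 49)
(D + Z)*(-157) = (49 + 11)*(-157) = 60*(-157) = -9420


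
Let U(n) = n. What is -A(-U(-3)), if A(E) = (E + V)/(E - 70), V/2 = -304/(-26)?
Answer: 343/871 ≈ 0.39380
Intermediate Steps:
V = 304/13 (V = 2*(-304/(-26)) = 2*(-304*(-1/26)) = 2*(152/13) = 304/13 ≈ 23.385)
A(E) = (304/13 + E)/(-70 + E) (A(E) = (E + 304/13)/(E - 70) = (304/13 + E)/(-70 + E))
-A(-U(-3)) = -(304/13 - 1*(-3))/(-70 - 1*(-3)) = -(304/13 + 3)/(-70 + 3) = -343/((-67)*13) = -(-1)*343/(67*13) = -1*(-343/871) = 343/871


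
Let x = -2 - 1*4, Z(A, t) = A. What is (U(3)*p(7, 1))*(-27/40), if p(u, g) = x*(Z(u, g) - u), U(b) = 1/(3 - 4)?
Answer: 0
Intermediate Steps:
x = -6 (x = -2 - 4 = -6)
U(b) = -1 (U(b) = 1/(-1) = -1)
p(u, g) = 0 (p(u, g) = -6*(u - u) = -6*0 = 0)
(U(3)*p(7, 1))*(-27/40) = (-1*0)*(-27/40) = 0*(-27*1/40) = 0*(-27/40) = 0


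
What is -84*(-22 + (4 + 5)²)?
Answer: -4956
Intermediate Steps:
-84*(-22 + (4 + 5)²) = -84*(-22 + 9²) = -84*(-22 + 81) = -84*59 = -4956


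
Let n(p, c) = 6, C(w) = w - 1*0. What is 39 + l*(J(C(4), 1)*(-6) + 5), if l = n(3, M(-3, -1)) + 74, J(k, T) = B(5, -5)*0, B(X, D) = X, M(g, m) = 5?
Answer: 439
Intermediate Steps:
C(w) = w (C(w) = w + 0 = w)
J(k, T) = 0 (J(k, T) = 5*0 = 0)
l = 80 (l = 6 + 74 = 80)
39 + l*(J(C(4), 1)*(-6) + 5) = 39 + 80*(0*(-6) + 5) = 39 + 80*(0 + 5) = 39 + 80*5 = 39 + 400 = 439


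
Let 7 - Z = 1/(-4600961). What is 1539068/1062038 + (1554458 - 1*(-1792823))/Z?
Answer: 8178094055618399531/17102384495832 ≈ 4.7818e+5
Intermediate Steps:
Z = 32206728/4600961 (Z = 7 - 1/(-4600961) = 7 - 1*(-1/4600961) = 7 + 1/4600961 = 32206728/4600961 ≈ 7.0000)
1539068/1062038 + (1554458 - 1*(-1792823))/Z = 1539068/1062038 + (1554458 - 1*(-1792823))/(32206728/4600961) = 1539068*(1/1062038) + (1554458 + 1792823)*(4600961/32206728) = 769534/531019 + 3347281*(4600961/32206728) = 769534/531019 + 15400709337041/32206728 = 8178094055618399531/17102384495832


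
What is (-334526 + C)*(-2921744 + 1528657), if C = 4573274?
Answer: -5904944735076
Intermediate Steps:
(-334526 + C)*(-2921744 + 1528657) = (-334526 + 4573274)*(-2921744 + 1528657) = 4238748*(-1393087) = -5904944735076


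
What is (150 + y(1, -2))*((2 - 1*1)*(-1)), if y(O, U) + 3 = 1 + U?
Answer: -146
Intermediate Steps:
y(O, U) = -2 + U (y(O, U) = -3 + (1 + U) = -2 + U)
(150 + y(1, -2))*((2 - 1*1)*(-1)) = (150 + (-2 - 2))*((2 - 1*1)*(-1)) = (150 - 4)*((2 - 1)*(-1)) = 146*(1*(-1)) = 146*(-1) = -146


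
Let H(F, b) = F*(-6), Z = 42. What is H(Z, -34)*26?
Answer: -6552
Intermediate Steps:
H(F, b) = -6*F
H(Z, -34)*26 = -6*42*26 = -252*26 = -6552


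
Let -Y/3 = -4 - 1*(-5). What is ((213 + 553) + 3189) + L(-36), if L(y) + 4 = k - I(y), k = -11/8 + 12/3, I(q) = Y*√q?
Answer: 31629/8 + 18*I ≈ 3953.6 + 18.0*I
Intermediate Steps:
Y = -3 (Y = -3*(-4 - 1*(-5)) = -3*(-4 + 5) = -3*1 = -3)
I(q) = -3*√q
k = 21/8 (k = -11*⅛ + 12*(⅓) = -11/8 + 4 = 21/8 ≈ 2.6250)
L(y) = -11/8 + 3*√y (L(y) = -4 + (21/8 - (-3)*√y) = -4 + (21/8 + 3*√y) = -11/8 + 3*√y)
((213 + 553) + 3189) + L(-36) = ((213 + 553) + 3189) + (-11/8 + 3*√(-36)) = (766 + 3189) + (-11/8 + 3*(6*I)) = 3955 + (-11/8 + 18*I) = 31629/8 + 18*I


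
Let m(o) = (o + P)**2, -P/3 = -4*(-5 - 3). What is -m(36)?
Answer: -3600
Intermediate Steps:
P = -96 (P = -(-12)*(-5 - 3) = -(-12)*(-8) = -3*32 = -96)
m(o) = (-96 + o)**2 (m(o) = (o - 96)**2 = (-96 + o)**2)
-m(36) = -(-96 + 36)**2 = -1*(-60)**2 = -1*3600 = -3600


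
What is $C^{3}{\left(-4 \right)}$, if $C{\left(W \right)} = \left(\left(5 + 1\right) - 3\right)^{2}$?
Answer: $729$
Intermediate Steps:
$C{\left(W \right)} = 9$ ($C{\left(W \right)} = \left(6 - 3\right)^{2} = 3^{2} = 9$)
$C^{3}{\left(-4 \right)} = 9^{3} = 729$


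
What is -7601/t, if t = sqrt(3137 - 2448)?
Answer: -7601*sqrt(689)/689 ≈ -289.58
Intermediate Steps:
t = sqrt(689) ≈ 26.249
-7601/t = -7601*sqrt(689)/689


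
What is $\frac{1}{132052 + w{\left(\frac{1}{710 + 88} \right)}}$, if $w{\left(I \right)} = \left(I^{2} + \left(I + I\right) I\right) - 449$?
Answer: $\frac{212268}{27935105605} \approx 7.5986 \cdot 10^{-6}$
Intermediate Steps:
$w{\left(I \right)} = -449 + 3 I^{2}$ ($w{\left(I \right)} = \left(I^{2} + 2 I I\right) - 449 = \left(I^{2} + 2 I^{2}\right) - 449 = 3 I^{2} - 449 = -449 + 3 I^{2}$)
$\frac{1}{132052 + w{\left(\frac{1}{710 + 88} \right)}} = \frac{1}{132052 - \left(449 - 3 \left(\frac{1}{710 + 88}\right)^{2}\right)} = \frac{1}{132052 - \left(449 - 3 \left(\frac{1}{798}\right)^{2}\right)} = \frac{1}{132052 - \left(449 - \frac{3}{636804}\right)} = \frac{1}{132052 + \left(-449 + 3 \cdot \frac{1}{636804}\right)} = \frac{1}{132052 + \left(-449 + \frac{1}{212268}\right)} = \frac{1}{132052 - \frac{95308331}{212268}} = \frac{1}{\frac{27935105605}{212268}} = \frac{212268}{27935105605}$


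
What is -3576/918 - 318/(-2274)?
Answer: -217775/57987 ≈ -3.7556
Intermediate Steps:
-3576/918 - 318/(-2274) = -3576*1/918 - 318*(-1/2274) = -596/153 + 53/379 = -217775/57987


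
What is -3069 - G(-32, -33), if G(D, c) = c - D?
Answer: -3068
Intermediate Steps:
-3069 - G(-32, -33) = -3069 - (-33 - 1*(-32)) = -3069 - (-33 + 32) = -3069 - 1*(-1) = -3069 + 1 = -3068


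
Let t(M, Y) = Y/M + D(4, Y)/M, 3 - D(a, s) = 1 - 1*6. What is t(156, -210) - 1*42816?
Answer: -3339749/78 ≈ -42817.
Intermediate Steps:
D(a, s) = 8 (D(a, s) = 3 - (1 - 1*6) = 3 - (1 - 6) = 3 - 1*(-5) = 3 + 5 = 8)
t(M, Y) = 8/M + Y/M (t(M, Y) = Y/M + 8/M = 8/M + Y/M)
t(156, -210) - 1*42816 = (8 - 210)/156 - 1*42816 = (1/156)*(-202) - 42816 = -101/78 - 42816 = -3339749/78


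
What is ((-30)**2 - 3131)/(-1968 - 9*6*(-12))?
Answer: 2231/1320 ≈ 1.6902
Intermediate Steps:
((-30)**2 - 3131)/(-1968 - 9*6*(-12)) = (900 - 3131)/(-1968 - 54*(-12)) = -2231/(-1968 + 648) = -2231/(-1320) = -2231*(-1/1320) = 2231/1320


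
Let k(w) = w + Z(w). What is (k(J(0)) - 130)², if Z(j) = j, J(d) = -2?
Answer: 17956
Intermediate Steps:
k(w) = 2*w (k(w) = w + w = 2*w)
(k(J(0)) - 130)² = (2*(-2) - 130)² = (-4 - 130)² = (-134)² = 17956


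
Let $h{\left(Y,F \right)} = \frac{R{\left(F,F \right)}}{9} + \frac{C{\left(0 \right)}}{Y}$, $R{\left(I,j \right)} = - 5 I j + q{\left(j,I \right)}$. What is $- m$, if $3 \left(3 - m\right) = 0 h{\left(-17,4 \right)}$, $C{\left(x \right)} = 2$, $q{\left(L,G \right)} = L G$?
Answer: $-3$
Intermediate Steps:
$q{\left(L,G \right)} = G L$
$R{\left(I,j \right)} = - 4 I j$ ($R{\left(I,j \right)} = - 5 I j + I j = - 4 I j$)
$h{\left(Y,F \right)} = \frac{2}{Y} - \frac{4 F^{2}}{9}$ ($h{\left(Y,F \right)} = \frac{\left(-4\right) F F}{9} + \frac{2}{Y} = - 4 F^{2} \cdot \frac{1}{9} + \frac{2}{Y} = - \frac{4 F^{2}}{9} + \frac{2}{Y} = \frac{2}{Y} - \frac{4 F^{2}}{9}$)
$m = 3$ ($m = 3 - \frac{0 \left(\frac{2}{-17} - \frac{4 \cdot 4^{2}}{9}\right)}{3} = 3 - \frac{0 \left(2 \left(- \frac{1}{17}\right) - \frac{64}{9}\right)}{3} = 3 - \frac{0 \left(- \frac{2}{17} - \frac{64}{9}\right)}{3} = 3 - \frac{0 \left(- \frac{1106}{153}\right)}{3} = 3 - 0 = 3 + 0 = 3$)
$- m = \left(-1\right) 3 = -3$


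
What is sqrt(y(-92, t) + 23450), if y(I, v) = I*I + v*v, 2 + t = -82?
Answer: 3*sqrt(4330) ≈ 197.41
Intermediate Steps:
t = -84 (t = -2 - 82 = -84)
y(I, v) = I**2 + v**2
sqrt(y(-92, t) + 23450) = sqrt(((-92)**2 + (-84)**2) + 23450) = sqrt((8464 + 7056) + 23450) = sqrt(15520 + 23450) = sqrt(38970) = 3*sqrt(4330)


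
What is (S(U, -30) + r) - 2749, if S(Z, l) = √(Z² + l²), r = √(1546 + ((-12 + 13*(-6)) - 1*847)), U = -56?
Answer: -2749 + √609 + 2*√1009 ≈ -2660.8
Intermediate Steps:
r = √609 (r = √(1546 + ((-12 - 78) - 847)) = √(1546 + (-90 - 847)) = √(1546 - 937) = √609 ≈ 24.678)
(S(U, -30) + r) - 2749 = (√((-56)² + (-30)²) + √609) - 2749 = (√(3136 + 900) + √609) - 2749 = (√4036 + √609) - 2749 = (2*√1009 + √609) - 2749 = (√609 + 2*√1009) - 2749 = -2749 + √609 + 2*√1009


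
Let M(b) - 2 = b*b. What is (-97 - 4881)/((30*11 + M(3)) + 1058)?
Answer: -4978/1399 ≈ -3.5583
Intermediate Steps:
M(b) = 2 + b² (M(b) = 2 + b*b = 2 + b²)
(-97 - 4881)/((30*11 + M(3)) + 1058) = (-97 - 4881)/((30*11 + (2 + 3²)) + 1058) = -4978/((330 + (2 + 9)) + 1058) = -4978/((330 + 11) + 1058) = -4978/(341 + 1058) = -4978/1399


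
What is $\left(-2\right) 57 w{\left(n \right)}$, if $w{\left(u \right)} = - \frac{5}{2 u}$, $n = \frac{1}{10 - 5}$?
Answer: $1425$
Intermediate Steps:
$n = \frac{1}{5} \approx 0.2$
$w{\left(u \right)} = - \frac{5}{2 u}$ ($w{\left(u \right)} = - 5 \frac{1}{2 u} = - \frac{5}{2 u}$)
$\left(-2\right) 57 w{\left(n \right)} = \left(-2\right) 57 \left(- \frac{5 \frac{1}{\frac{1}{5}}}{2}\right) = - 114 \left(\left(- \frac{5}{2}\right) 5\right) = \left(-114\right) \left(- \frac{25}{2}\right) = 1425$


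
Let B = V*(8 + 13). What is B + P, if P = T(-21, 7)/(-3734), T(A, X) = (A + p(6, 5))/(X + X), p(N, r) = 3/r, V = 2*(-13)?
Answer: -71356689/130690 ≈ -546.00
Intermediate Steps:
V = -26
T(A, X) = (3/5 + A)/(2*X) (T(A, X) = (A + 3/5)/(X + X) = (A + 3*(1/5))/((2*X)) = (A + 3/5)*(1/(2*X)) = (3/5 + A)*(1/(2*X)) = (3/5 + A)/(2*X))
P = 51/130690 (P = ((1/10)*(3 + 5*(-21))/7)/(-3734) = ((1/10)*(1/7)*(3 - 105))*(-1/3734) = ((1/10)*(1/7)*(-102))*(-1/3734) = -51/35*(-1/3734) = 51/130690 ≈ 0.00039024)
B = -546 (B = -26*(8 + 13) = -26*21 = -546)
B + P = -546 + 51/130690 = -71356689/130690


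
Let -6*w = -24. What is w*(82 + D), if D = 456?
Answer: 2152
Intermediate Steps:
w = 4 (w = -⅙*(-24) = 4)
w*(82 + D) = 4*(82 + 456) = 4*538 = 2152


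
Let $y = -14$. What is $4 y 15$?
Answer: $-840$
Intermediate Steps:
$4 y 15 = 4 \left(-14\right) 15 = \left(-56\right) 15 = -840$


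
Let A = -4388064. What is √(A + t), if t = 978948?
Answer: 2*I*√852279 ≈ 1846.4*I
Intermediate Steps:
√(A + t) = √(-4388064 + 978948) = √(-3409116) = 2*I*√852279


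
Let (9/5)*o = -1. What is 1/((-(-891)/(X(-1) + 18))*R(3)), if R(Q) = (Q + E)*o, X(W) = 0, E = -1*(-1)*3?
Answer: -1/165 ≈ -0.0060606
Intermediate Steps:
E = 3 (E = 1*3 = 3)
o = -5/9 (o = (5/9)*(-1) = -5/9 ≈ -0.55556)
R(Q) = -5/3 - 5*Q/9 (R(Q) = (Q + 3)*(-5/9) = (3 + Q)*(-5/9) = -5/3 - 5*Q/9)
1/((-(-891)/(X(-1) + 18))*R(3)) = 1/((-(-891)/(0 + 18))*(-5/3 - 5/9*3)) = 1/((-(-891)/18)*(-5/3 - 5/3)) = 1/(-(-891)/18*(-10/3)) = 1/(-33*(-3/2)*(-10/3)) = 1/((99/2)*(-10/3)) = 1/(-165) = -1/165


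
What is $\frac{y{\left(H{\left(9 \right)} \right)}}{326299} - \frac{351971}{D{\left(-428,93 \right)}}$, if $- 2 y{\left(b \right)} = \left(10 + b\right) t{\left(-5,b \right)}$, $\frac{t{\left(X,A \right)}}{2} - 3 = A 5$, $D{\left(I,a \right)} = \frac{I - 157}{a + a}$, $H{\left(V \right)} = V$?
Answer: $\frac{7120562512558}{63628305} \approx 1.1191 \cdot 10^{5}$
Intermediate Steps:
$D{\left(I,a \right)} = \frac{-157 + I}{2 a}$
$t{\left(X,A \right)} = 6 + 10 A$ ($t{\left(X,A \right)} = 6 + 2 A 5 = 6 + 2 \cdot 5 A = 6 + 10 A$)
$y{\left(b \right)} = - \frac{\left(6 + 10 b\right) \left(10 + b\right)}{2}$ ($y{\left(b \right)} = - \frac{\left(10 + b\right) \left(6 + 10 b\right)}{2} = - \frac{\left(6 + 10 b\right) \left(10 + b\right)}{2}$)
$\frac{y{\left(H{\left(9 \right)} \right)}}{326299} - \frac{351971}{D{\left(-428,93 \right)}} = \frac{\left(-1\right) \left(3 + 5 \cdot 9\right) \left(10 + 9\right)}{326299} - \frac{351971}{\frac{1}{2} \cdot \frac{1}{93} \left(-157 - 428\right)} = \left(-1\right) \left(3 + 45\right) 19 \cdot \frac{1}{326299} - \frac{351971}{\frac{1}{2} \cdot \frac{1}{93} \left(-585\right)} = \left(-1\right) 48 \cdot 19 \cdot \frac{1}{326299} - \frac{351971}{- \frac{195}{62}} = \left(-912\right) \frac{1}{326299} - - \frac{21822202}{195} = - \frac{912}{326299} + \frac{21822202}{195} = \frac{7120562512558}{63628305}$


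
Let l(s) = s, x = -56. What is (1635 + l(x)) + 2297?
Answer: 3876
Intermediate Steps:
(1635 + l(x)) + 2297 = (1635 - 56) + 2297 = 1579 + 2297 = 3876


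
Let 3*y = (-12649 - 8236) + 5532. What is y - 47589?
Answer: -158120/3 ≈ -52707.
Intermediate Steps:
y = -15353/3 (y = ((-12649 - 8236) + 5532)/3 = (-20885 + 5532)/3 = (⅓)*(-15353) = -15353/3 ≈ -5117.7)
y - 47589 = -15353/3 - 47589 = -158120/3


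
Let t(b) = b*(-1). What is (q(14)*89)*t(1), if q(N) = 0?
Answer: 0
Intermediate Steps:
t(b) = -b
(q(14)*89)*t(1) = (0*89)*(-1*1) = 0*(-1) = 0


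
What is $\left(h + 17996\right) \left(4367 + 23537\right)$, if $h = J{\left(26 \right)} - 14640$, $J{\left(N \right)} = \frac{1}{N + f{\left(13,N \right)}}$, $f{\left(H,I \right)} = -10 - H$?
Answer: $\frac{280965376}{3} \approx 9.3655 \cdot 10^{7}$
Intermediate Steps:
$J{\left(N \right)} = \frac{1}{-23 + N}$ ($J{\left(N \right)} = \frac{1}{N - 23} = \frac{1}{-23 + N}$)
$h = - \frac{43919}{3}$ ($h = \frac{1}{-23 + 26} - 14640 = \frac{1}{3} - 14640 = - \frac{43919}{3} \approx -14640.0$)
$\left(h + 17996\right) \left(4367 + 23537\right) = \left(- \frac{43919}{3} + 17996\right) \left(4367 + 23537\right) = \frac{10069}{3} \cdot 27904 = \frac{280965376}{3}$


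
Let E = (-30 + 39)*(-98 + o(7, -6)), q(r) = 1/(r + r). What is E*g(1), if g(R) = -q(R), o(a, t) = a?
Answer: 819/2 ≈ 409.50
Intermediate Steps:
q(r) = 1/(2*r)
g(R) = -1/(2*R)
E = -819 (E = (-30 + 39)*(-98 + 7) = 9*(-91) = -819)
E*g(1) = -(-819)/(2*1) = -(-819)/2 = -819*(-½) = 819/2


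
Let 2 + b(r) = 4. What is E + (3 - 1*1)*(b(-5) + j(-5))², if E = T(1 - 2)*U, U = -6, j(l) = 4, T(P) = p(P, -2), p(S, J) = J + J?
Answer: 96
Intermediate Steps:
p(S, J) = 2*J
T(P) = -4 (T(P) = 2*(-2) = -4)
b(r) = 2 (b(r) = -2 + 4 = 2)
E = 24 (E = -4*(-6) = 24)
E + (3 - 1*1)*(b(-5) + j(-5))² = 24 + (3 - 1*1)*(2 + 4)² = 24 + (3 - 1)*6² = 24 + 2*36 = 24 + 72 = 96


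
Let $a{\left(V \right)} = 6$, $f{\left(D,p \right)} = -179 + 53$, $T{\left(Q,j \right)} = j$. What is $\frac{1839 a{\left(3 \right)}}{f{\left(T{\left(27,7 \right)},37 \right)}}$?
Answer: $- \frac{613}{7} \approx -87.571$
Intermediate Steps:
$f{\left(D,p \right)} = -126$
$\frac{1839 a{\left(3 \right)}}{f{\left(T{\left(27,7 \right)},37 \right)}} = \frac{1839 \cdot 6}{-126} = 11034 \left(- \frac{1}{126}\right) = - \frac{613}{7}$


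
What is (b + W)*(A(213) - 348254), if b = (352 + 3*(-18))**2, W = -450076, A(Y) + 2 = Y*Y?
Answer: 109424592264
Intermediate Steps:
A(Y) = -2 + Y**2 (A(Y) = -2 + Y*Y = -2 + Y**2)
b = 88804 (b = (352 - 54)**2 = 298**2 = 88804)
(b + W)*(A(213) - 348254) = (88804 - 450076)*((-2 + 213**2) - 348254) = -361272*((-2 + 45369) - 348254) = -361272*(45367 - 348254) = -361272*(-302887) = 109424592264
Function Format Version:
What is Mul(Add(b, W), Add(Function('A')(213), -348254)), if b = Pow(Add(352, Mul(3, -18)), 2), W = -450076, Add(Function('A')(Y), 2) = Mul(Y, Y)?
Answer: 109424592264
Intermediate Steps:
Function('A')(Y) = Add(-2, Pow(Y, 2)) (Function('A')(Y) = Add(-2, Mul(Y, Y)) = Add(-2, Pow(Y, 2)))
b = 88804 (b = Pow(Add(352, -54), 2) = Pow(298, 2) = 88804)
Mul(Add(b, W), Add(Function('A')(213), -348254)) = Mul(Add(88804, -450076), Add(Add(-2, Pow(213, 2)), -348254)) = Mul(-361272, Add(Add(-2, 45369), -348254)) = Mul(-361272, Add(45367, -348254)) = Mul(-361272, -302887) = 109424592264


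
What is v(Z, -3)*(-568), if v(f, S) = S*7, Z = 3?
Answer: 11928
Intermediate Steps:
v(f, S) = 7*S
v(Z, -3)*(-568) = (7*(-3))*(-568) = -21*(-568) = 11928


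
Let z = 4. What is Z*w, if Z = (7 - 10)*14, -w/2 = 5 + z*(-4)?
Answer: -924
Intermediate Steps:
w = 22 (w = -2*(5 + 4*(-4)) = -2*(5 - 16) = -2*(-11) = 22)
Z = -42 (Z = -3*14 = -42)
Z*w = -42*22 = -924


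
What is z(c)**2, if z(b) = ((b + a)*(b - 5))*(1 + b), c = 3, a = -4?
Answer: 64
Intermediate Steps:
z(b) = (1 + b)*(-5 + b)*(-4 + b) (z(b) = ((b - 4)*(b - 5))*(1 + b) = ((-4 + b)*(-5 + b))*(1 + b) = ((-5 + b)*(-4 + b))*(1 + b) = (1 + b)*(-5 + b)*(-4 + b))
z(c)**2 = (20 + 3**3 - 8*3**2 + 11*3)**2 = (20 + 27 - 8*9 + 33)**2 = (20 + 27 - 72 + 33)**2 = 8**2 = 64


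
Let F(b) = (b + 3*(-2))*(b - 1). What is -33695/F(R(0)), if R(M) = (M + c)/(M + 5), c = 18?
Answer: 842375/156 ≈ 5399.8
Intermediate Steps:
R(M) = (18 + M)/(5 + M) (R(M) = (M + 18)/(M + 5) = (18 + M)/(5 + M))
F(b) = (-1 + b)*(-6 + b) (F(b) = (b - 6)*(-1 + b) = (-6 + b)*(-1 + b) = (-1 + b)*(-6 + b))
-33695/F(R(0)) = -33695/(6 + ((18 + 0)/(5 + 0))² - 7*(18 + 0)/(5 + 0)) = -33695/(6 + (18/5)² - 7*18/5) = -33695/(6 + 324/25 - 126/5) = -33695/(-156/25) = -33695*(-25/156) = 842375/156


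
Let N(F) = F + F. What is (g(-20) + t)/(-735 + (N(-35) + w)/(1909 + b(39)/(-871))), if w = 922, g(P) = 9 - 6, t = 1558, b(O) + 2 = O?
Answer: -432579637/203557313 ≈ -2.1251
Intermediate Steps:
b(O) = -2 + O
g(P) = 3
N(F) = 2*F
(g(-20) + t)/(-735 + (N(-35) + w)/(1909 + b(39)/(-871))) = (3 + 1558)/(-735 + (2*(-35) + 922)/(1909 + (-2 + 39)/(-871))) = 1561/(-735 + (-70 + 922)/(1909 + 37*(-1/871))) = 1561/(-735 + 852/(1909 - 37/871)) = 1561/(-735 + 852/(1662702/871)) = 1561/(-735 + 852*(871/1662702)) = 1561/(-735 + 123682/277117) = 1561/(-203557313/277117) = 1561*(-277117/203557313) = -432579637/203557313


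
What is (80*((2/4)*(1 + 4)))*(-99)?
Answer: -19800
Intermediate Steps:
(80*((2/4)*(1 + 4)))*(-99) = (80*((2*(¼))*5))*(-99) = (80*((½)*5))*(-99) = (80*(5/2))*(-99) = 200*(-99) = -19800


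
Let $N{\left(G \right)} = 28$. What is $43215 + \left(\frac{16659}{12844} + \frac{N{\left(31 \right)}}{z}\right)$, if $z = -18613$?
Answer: $\frac{1475931395045}{34152196} \approx 43216.0$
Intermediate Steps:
$43215 + \left(\frac{16659}{12844} + \frac{N{\left(31 \right)}}{z}\right) = 43215 + \left(\frac{16659}{12844} + \frac{28}{-18613}\right) = 43215 + \left(16659 \cdot \frac{1}{12844} + 28 \left(- \frac{1}{18613}\right)\right) = 43215 + \left(\frac{16659}{12844} - \frac{4}{2659}\right) = 43215 + \frac{44244905}{34152196} = \frac{1475931395045}{34152196}$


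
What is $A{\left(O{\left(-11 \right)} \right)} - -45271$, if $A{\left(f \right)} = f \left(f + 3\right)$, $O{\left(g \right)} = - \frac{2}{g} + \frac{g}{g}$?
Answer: $\frac{5478389}{121} \approx 45276.0$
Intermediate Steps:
$O{\left(g \right)} = 1 - \frac{2}{g}$ ($O{\left(g \right)} = - \frac{2}{g} + 1 = 1 - \frac{2}{g}$)
$A{\left(f \right)} = f \left(3 + f\right)$
$A{\left(O{\left(-11 \right)} \right)} - -45271 = \frac{-2 - 11}{-11} \left(3 + \frac{-2 - 11}{-11}\right) - -45271 = \left(- \frac{1}{11}\right) \left(-13\right) \left(3 - - \frac{13}{11}\right) + 45271 = \frac{13 \left(3 + \frac{13}{11}\right)}{11} + 45271 = \frac{13}{11} \cdot \frac{46}{11} + 45271 = \frac{598}{121} + 45271 = \frac{5478389}{121}$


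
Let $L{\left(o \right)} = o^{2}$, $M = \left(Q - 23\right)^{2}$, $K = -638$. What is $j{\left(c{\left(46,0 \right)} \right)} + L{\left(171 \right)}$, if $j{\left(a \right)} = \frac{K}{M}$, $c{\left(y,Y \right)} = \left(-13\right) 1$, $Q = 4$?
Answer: $\frac{10555363}{361} \approx 29239.0$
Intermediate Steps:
$M = 361$ ($M = \left(4 - 23\right)^{2} = \left(-19\right)^{2} = 361$)
$c{\left(y,Y \right)} = -13$
$j{\left(a \right)} = - \frac{638}{361}$
$j{\left(c{\left(46,0 \right)} \right)} + L{\left(171 \right)} = - \frac{638}{361} + 171^{2} = - \frac{638}{361} + 29241 = \frac{10555363}{361}$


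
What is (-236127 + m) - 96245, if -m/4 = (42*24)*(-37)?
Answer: -183188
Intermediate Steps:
m = 149184 (m = -4*42*24*(-37) = -4032*(-37) = -4*(-37296) = 149184)
(-236127 + m) - 96245 = (-236127 + 149184) - 96245 = -86943 - 96245 = -183188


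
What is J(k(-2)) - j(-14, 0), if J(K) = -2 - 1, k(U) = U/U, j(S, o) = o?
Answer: -3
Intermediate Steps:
k(U) = 1
J(K) = -3
J(k(-2)) - j(-14, 0) = -3 - 1*0 = -3 + 0 = -3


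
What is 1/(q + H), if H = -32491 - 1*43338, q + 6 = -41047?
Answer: -1/116882 ≈ -8.5556e-6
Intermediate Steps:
q = -41053 (q = -6 - 41047 = -41053)
H = -75829 (H = -32491 - 43338 = -75829)
1/(q + H) = 1/(-41053 - 75829) = 1/(-116882) = -1/116882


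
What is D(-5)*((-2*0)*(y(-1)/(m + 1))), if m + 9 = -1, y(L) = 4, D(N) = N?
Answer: 0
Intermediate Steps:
m = -10 (m = -9 - 1 = -10)
D(-5)*((-2*0)*(y(-1)/(m + 1))) = -5*(-2*0)*4/(-10 + 1) = -0*4/(-9) = -0*4*(-1/9) = -0*(-4)/9 = -5*0 = 0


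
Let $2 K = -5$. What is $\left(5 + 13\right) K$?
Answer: $-45$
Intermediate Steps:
$K = - \frac{5}{2}$ ($K = \frac{1}{2} \left(-5\right) = - \frac{5}{2} \approx -2.5$)
$\left(5 + 13\right) K = \left(5 + 13\right) \left(- \frac{5}{2}\right) = 18 \left(- \frac{5}{2}\right) = -45$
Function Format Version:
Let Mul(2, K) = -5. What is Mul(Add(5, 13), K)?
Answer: -45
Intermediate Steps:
K = Rational(-5, 2) (K = Mul(Rational(1, 2), -5) = Rational(-5, 2) ≈ -2.5000)
Mul(Add(5, 13), K) = Mul(Add(5, 13), Rational(-5, 2)) = Mul(18, Rational(-5, 2)) = -45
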